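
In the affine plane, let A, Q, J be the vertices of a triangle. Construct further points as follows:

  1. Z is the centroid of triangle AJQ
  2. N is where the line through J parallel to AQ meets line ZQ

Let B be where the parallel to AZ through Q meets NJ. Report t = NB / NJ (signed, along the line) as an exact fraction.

Set A = (0, 0), Q = (1, 0), J = (0, 1); any affine frame gives the same invariant.
1. Z is the centroid of triangle AJQ ⇒ Z = (1/3, 1/3)
2. N is where the line through J parallel to AQ meets line ZQ ⇒ N = (-1, 1)
through Q parallel to AZ: direction (1/3, 1/3); meets NJ at B = (2, 1)
B = N + t·(J−N) with t = 3

t = 3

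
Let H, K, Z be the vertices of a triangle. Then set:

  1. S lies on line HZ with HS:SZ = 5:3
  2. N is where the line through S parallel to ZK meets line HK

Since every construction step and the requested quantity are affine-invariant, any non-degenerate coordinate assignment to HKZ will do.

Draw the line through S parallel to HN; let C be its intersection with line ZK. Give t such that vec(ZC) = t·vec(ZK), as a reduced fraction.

t = 3/8

Work in coordinates with H = (0, 0), K = (1, 0), Z = (0, 1).
1. S lies on line HZ with HS:SZ = 5:3 ⇒ S = (0, 5/8)
2. N is where the line through S parallel to ZK meets line HK ⇒ N = (5/8, 0)
through S parallel to HN: direction (5/8, 0); meets ZK at C = (3/8, 5/8)
C = Z + t·(K−Z) with t = 3/8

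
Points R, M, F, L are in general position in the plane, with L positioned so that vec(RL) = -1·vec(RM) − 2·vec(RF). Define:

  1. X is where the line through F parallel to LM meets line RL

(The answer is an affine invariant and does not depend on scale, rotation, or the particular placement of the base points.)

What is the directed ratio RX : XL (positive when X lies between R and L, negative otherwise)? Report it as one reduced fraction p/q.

RX:XL = -1/2

Set R = (0, 0), M = (1, 0), F = (0, 1), L = (-1, -2); any affine frame gives the same invariant.
1. X is where the line through F parallel to LM meets line RL ⇒ X = (1, 2)
X = R + t·(L−R) with t = -1, so RX:XL = t:(1−t) = -1:2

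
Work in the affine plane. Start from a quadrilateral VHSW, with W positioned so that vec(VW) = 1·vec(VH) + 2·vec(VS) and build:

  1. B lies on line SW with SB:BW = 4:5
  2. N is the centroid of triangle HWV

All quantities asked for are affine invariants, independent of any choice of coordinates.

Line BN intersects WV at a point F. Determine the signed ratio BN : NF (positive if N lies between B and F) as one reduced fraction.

Work in coordinates with V = (0, 0), H = (1, 0), S = (0, 1), W = (1, 2).
1. B lies on line SW with SB:BW = 4:5 ⇒ B = (4/9, 13/9)
2. N is the centroid of triangle HWV ⇒ N = (2/3, 2/3)
line BN meets WV at F = (6/11, 12/11)
N = B + t·(F−B) with t = 11/5, so BN:NF = 11/5:-6/5

BN:NF = -11/6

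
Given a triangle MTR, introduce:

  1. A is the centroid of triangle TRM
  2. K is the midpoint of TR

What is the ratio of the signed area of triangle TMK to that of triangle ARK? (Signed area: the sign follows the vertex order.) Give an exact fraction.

[TMK]:[ARK] = 3

Set M = (0, 0), T = (1, 0), R = (0, 1); any affine frame gives the same invariant.
1. A is the centroid of triangle TRM ⇒ A = (1/3, 1/3)
2. K is the midpoint of TR ⇒ K = (1/2, 1/2)
2·[TMK] = -1/2, 2·[ARK] = -1/6
[TMK]:[ARK] = -1/2:-1/6 = 3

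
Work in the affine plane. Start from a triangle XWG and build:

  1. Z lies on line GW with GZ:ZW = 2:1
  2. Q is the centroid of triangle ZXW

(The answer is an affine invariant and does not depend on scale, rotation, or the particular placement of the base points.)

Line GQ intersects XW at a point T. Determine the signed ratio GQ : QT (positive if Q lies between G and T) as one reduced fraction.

Work in coordinates with X = (0, 0), W = (1, 0), G = (0, 1).
1. Z lies on line GW with GZ:ZW = 2:1 ⇒ Z = (2/3, 1/3)
2. Q is the centroid of triangle ZXW ⇒ Q = (5/9, 1/9)
line GQ meets XW at T = (5/8, 0)
Q = G + t·(T−G) with t = 8/9, so GQ:QT = 8/9:1/9

GQ:QT = 8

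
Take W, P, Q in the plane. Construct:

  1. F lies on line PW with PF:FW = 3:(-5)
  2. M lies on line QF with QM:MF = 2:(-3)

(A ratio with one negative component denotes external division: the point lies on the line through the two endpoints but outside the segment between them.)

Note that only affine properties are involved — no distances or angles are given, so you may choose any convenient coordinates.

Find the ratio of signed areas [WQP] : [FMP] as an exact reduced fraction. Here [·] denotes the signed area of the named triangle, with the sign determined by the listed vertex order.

Choose coordinates W = (0, 0), P = (1, 0), Q = (0, 1).
1. F lies on line PW with PF:FW = 3:(-5) ⇒ F = (5/2, 0)
2. M lies on line QF with QM:MF = 2:(-3) ⇒ M = (-5, 3)
2·[WQP] = -1, 2·[FMP] = 9/2
[WQP]:[FMP] = -1:9/2 = -2/9

[WQP]:[FMP] = -2/9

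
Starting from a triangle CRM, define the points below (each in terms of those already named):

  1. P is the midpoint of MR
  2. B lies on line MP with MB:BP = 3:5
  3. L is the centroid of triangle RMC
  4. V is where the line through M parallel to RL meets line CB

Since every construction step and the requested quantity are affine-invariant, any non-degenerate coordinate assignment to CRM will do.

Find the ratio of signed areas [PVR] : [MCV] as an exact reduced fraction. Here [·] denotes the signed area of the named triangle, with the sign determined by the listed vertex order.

Work in coordinates with C = (0, 0), R = (1, 0), M = (0, 1).
1. P is the midpoint of MR ⇒ P = (1/2, 1/2)
2. B lies on line MP with MB:BP = 3:5 ⇒ B = (3/16, 13/16)
3. L is the centroid of triangle RMC ⇒ L = (1/3, 1/3)
4. V is where the line through M parallel to RL meets line CB ⇒ V = (6/29, 26/29)
2·[PVR] = -3/58, 2·[MCV] = 6/29
[PVR]:[MCV] = -3/58:6/29 = -1/4

[PVR]:[MCV] = -1/4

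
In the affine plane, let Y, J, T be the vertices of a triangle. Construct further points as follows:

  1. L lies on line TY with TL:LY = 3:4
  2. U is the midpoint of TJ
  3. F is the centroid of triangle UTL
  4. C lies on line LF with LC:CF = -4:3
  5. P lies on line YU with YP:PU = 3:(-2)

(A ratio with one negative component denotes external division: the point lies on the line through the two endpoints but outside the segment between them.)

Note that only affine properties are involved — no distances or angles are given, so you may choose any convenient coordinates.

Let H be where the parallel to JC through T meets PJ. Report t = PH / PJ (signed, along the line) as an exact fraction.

t = 73/43

Choose coordinates Y = (0, 0), J = (1, 0), T = (0, 1).
1. L lies on line TY with TL:LY = 3:4 ⇒ L = (0, 4/7)
2. U is the midpoint of TJ ⇒ U = (1/2, 1/2)
3. F is the centroid of triangle UTL ⇒ F = (1/6, 29/42)
4. C lies on line LF with LC:CF = -4:3 ⇒ C = (2/3, 22/21)
5. P lies on line YU with YP:PU = 3:(-2) ⇒ P = (3/2, 3/2)
through T parallel to JC: direction (-1/3, 22/21); meets PJ at H = (28/43, -45/43)
H = P + t·(J−P) with t = 73/43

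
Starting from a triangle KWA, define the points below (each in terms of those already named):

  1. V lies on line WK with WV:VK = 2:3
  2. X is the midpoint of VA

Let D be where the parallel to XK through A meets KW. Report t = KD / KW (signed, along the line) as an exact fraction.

t = -3/5

Assign K = (0, 0), W = (1, 0), A = (0, 1) — the answer is frame-independent, so this choice is without loss of generality.
1. V lies on line WK with WV:VK = 2:3 ⇒ V = (3/5, 0)
2. X is the midpoint of VA ⇒ X = (3/10, 1/2)
through A parallel to XK: direction (-3/10, -1/2); meets KW at D = (-3/5, 0)
D = K + t·(W−K) with t = -3/5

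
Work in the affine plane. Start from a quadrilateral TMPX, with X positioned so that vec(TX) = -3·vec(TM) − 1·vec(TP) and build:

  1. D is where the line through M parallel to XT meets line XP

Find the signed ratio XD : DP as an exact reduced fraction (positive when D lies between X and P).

Work in coordinates with T = (0, 0), M = (1, 0), P = (0, 1), X = (-3, -1).
1. D is where the line through M parallel to XT meets line XP ⇒ D = (-4, -5/3)
D = X + t·(P−X) with t = -1/3, so XD:DP = t:(1−t) = -1/3:4/3

XD:DP = -1/4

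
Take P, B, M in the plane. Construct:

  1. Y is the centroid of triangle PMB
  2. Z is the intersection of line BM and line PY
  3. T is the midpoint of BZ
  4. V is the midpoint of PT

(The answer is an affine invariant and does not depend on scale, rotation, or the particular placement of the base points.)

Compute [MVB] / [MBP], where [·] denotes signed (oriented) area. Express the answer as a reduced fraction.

[MVB]:[MBP] = -1/2

Assign P = (0, 0), B = (1, 0), M = (0, 1) — the answer is frame-independent, so this choice is without loss of generality.
1. Y is the centroid of triangle PMB ⇒ Y = (1/3, 1/3)
2. Z is the intersection of line BM and line PY ⇒ Z = (1/2, 1/2)
3. T is the midpoint of BZ ⇒ T = (3/4, 1/4)
4. V is the midpoint of PT ⇒ V = (3/8, 1/8)
2·[MVB] = 1/2, 2·[MBP] = -1
[MVB]:[MBP] = 1/2:-1 = -1/2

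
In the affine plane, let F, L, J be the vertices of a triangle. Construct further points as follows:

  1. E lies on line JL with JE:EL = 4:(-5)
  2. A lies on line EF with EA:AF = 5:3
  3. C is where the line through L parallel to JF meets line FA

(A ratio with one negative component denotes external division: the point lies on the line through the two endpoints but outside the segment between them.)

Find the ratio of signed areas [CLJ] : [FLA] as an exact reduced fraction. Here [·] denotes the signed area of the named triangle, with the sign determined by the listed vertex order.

[CLJ]:[FLA] = 2/3

Work in coordinates with F = (0, 0), L = (1, 0), J = (0, 1).
1. E lies on line JL with JE:EL = 4:(-5) ⇒ E = (-4, 5)
2. A lies on line EF with EA:AF = 5:3 ⇒ A = (-3/2, 15/8)
3. C is where the line through L parallel to JF meets line FA ⇒ C = (1, -5/4)
2·[CLJ] = 5/4, 2·[FLA] = 15/8
[CLJ]:[FLA] = 5/4:15/8 = 2/3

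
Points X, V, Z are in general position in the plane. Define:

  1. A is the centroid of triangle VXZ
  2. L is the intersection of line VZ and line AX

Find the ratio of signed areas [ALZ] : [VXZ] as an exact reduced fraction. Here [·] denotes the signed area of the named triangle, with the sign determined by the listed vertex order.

[ALZ]:[VXZ] = -1/6

Assign X = (0, 0), V = (1, 0), Z = (0, 1) — the answer is frame-independent, so this choice is without loss of generality.
1. A is the centroid of triangle VXZ ⇒ A = (1/3, 1/3)
2. L is the intersection of line VZ and line AX ⇒ L = (1/2, 1/2)
2·[ALZ] = 1/6, 2·[VXZ] = -1
[ALZ]:[VXZ] = 1/6:-1 = -1/6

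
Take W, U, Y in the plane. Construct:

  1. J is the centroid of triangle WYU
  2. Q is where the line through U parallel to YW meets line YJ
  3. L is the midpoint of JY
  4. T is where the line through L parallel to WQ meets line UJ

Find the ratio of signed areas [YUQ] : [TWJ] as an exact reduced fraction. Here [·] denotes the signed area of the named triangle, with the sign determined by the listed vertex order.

Choose coordinates W = (0, 0), U = (1, 0), Y = (0, 1).
1. J is the centroid of triangle WYU ⇒ J = (1/3, 1/3)
2. Q is where the line through U parallel to YW meets line YJ ⇒ Q = (1, -1)
3. L is the midpoint of JY ⇒ L = (1/6, 2/3)
4. T is where the line through L parallel to WQ meets line UJ ⇒ T = (2/3, 1/6)
2·[YUQ] = -1, 2·[TWJ] = -1/6
[YUQ]:[TWJ] = -1:-1/6 = 6

[YUQ]:[TWJ] = 6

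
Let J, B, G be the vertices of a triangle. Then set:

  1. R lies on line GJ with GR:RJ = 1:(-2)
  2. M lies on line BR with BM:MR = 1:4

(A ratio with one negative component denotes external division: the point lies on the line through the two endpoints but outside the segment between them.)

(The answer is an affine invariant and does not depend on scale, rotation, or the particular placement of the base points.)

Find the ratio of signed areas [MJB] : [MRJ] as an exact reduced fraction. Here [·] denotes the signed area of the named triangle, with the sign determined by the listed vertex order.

Set J = (0, 0), B = (1, 0), G = (0, 1); any affine frame gives the same invariant.
1. R lies on line GJ with GR:RJ = 1:(-2) ⇒ R = (0, 2)
2. M lies on line BR with BM:MR = 1:4 ⇒ M = (4/5, 2/5)
2·[MJB] = 2/5, 2·[MRJ] = 8/5
[MJB]:[MRJ] = 2/5:8/5 = 1/4

[MJB]:[MRJ] = 1/4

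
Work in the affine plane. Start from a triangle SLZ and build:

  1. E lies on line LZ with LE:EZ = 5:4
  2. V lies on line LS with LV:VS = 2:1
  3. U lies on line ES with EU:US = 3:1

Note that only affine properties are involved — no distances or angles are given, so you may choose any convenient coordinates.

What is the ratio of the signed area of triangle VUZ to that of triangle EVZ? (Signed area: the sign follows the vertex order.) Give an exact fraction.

[VUZ]:[EVZ] = 19/32

Choose coordinates S = (0, 0), L = (1, 0), Z = (0, 1).
1. E lies on line LZ with LE:EZ = 5:4 ⇒ E = (4/9, 5/9)
2. V lies on line LS with LV:VS = 2:1 ⇒ V = (1/3, 0)
3. U lies on line ES with EU:US = 3:1 ⇒ U = (1/9, 5/36)
2·[VUZ] = -19/108, 2·[EVZ] = -8/27
[VUZ]:[EVZ] = -19/108:-8/27 = 19/32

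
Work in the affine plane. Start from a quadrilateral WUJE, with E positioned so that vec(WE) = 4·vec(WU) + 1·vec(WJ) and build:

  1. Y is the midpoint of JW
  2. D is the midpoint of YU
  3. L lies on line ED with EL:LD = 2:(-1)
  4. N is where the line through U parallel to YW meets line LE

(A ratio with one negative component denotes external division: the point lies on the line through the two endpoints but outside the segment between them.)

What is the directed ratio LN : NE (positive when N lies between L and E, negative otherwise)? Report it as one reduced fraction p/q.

LN:NE = 4/3

Assign W = (0, 0), U = (1, 0), J = (0, 1), E = (4, 1) — the answer is frame-independent, so this choice is without loss of generality.
1. Y is the midpoint of JW ⇒ Y = (0, 1/2)
2. D is the midpoint of YU ⇒ D = (1/2, 1/4)
3. L lies on line ED with EL:LD = 2:(-1) ⇒ L = (-3, -1/2)
4. N is where the line through U parallel to YW meets line LE ⇒ N = (1, 5/14)
N = L + t·(E−L) with t = 4/7, so LN:NE = t:(1−t) = 4/7:3/7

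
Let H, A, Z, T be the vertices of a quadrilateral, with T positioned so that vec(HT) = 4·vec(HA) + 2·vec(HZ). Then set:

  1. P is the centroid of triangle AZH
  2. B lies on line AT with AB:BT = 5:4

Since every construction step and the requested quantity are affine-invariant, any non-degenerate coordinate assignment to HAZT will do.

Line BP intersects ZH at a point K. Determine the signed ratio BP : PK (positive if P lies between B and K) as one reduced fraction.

BP:PK = 7

Work in coordinates with H = (0, 0), A = (1, 0), Z = (0, 1), T = (4, 2).
1. P is the centroid of triangle AZH ⇒ P = (1/3, 1/3)
2. B lies on line AT with AB:BT = 5:4 ⇒ B = (8/3, 10/9)
line BP meets ZH at K = (0, 2/9)
P = B + t·(K−B) with t = 7/8, so BP:PK = 7/8:1/8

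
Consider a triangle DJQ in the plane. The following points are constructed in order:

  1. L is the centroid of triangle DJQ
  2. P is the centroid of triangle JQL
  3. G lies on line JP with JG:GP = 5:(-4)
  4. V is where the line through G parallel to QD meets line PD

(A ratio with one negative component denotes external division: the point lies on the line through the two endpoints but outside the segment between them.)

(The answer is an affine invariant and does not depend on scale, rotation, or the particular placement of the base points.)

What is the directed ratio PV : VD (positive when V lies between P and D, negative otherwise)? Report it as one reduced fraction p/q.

PV:VD = -5/4

Assign D = (0, 0), J = (1, 0), Q = (0, 1) — the answer is frame-independent, so this choice is without loss of generality.
1. L is the centroid of triangle DJQ ⇒ L = (1/3, 1/3)
2. P is the centroid of triangle JQL ⇒ P = (4/9, 4/9)
3. G lies on line JP with JG:GP = 5:(-4) ⇒ G = (-16/9, 20/9)
4. V is where the line through G parallel to QD meets line PD ⇒ V = (-16/9, -16/9)
V = P + t·(D−P) with t = 5, so PV:VD = t:(1−t) = 5:-4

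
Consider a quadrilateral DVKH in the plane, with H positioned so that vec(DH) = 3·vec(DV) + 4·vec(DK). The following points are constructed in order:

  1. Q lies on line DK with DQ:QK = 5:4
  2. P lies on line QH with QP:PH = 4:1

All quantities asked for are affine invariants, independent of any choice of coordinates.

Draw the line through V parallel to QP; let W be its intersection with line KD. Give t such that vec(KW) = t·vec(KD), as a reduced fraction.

Choose coordinates D = (0, 0), V = (1, 0), K = (0, 1), H = (3, 4).
1. Q lies on line DK with DQ:QK = 5:4 ⇒ Q = (0, 5/9)
2. P lies on line QH with QP:PH = 4:1 ⇒ P = (12/5, 149/45)
through V parallel to QP: direction (12/5, 124/45); meets KD at W = (0, -31/27)
W = K + t·(D−K) with t = 58/27

t = 58/27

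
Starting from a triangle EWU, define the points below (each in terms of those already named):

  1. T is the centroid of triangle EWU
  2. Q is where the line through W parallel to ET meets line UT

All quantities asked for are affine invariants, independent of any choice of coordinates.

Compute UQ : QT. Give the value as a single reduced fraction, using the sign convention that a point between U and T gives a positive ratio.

Work in coordinates with E = (0, 0), W = (1, 0), U = (0, 1).
1. T is the centroid of triangle EWU ⇒ T = (1/3, 1/3)
2. Q is where the line through W parallel to ET meets line UT ⇒ Q = (2/3, -1/3)
Q = U + t·(T−U) with t = 2, so UQ:QT = t:(1−t) = 2:-1

UQ:QT = -2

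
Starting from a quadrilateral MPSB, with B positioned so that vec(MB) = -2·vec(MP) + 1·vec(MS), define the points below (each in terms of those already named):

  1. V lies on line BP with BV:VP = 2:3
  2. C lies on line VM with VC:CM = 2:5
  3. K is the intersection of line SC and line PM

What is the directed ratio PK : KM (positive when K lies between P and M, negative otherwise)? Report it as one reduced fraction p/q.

Assign M = (0, 0), P = (1, 0), S = (0, 1), B = (-2, 1) — the answer is frame-independent, so this choice is without loss of generality.
1. V lies on line BP with BV:VP = 2:3 ⇒ V = (-4/5, 3/5)
2. C lies on line VM with VC:CM = 2:5 ⇒ C = (-4/7, 3/7)
3. K is the intersection of line SC and line PM ⇒ K = (-1, 0)
K = P + t·(M−P) with t = 2, so PK:KM = t:(1−t) = 2:-1

PK:KM = -2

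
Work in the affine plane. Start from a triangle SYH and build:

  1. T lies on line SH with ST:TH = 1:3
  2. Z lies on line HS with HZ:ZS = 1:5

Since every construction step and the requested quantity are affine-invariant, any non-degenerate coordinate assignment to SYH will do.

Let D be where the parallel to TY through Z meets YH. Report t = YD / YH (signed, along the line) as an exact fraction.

Choose coordinates S = (0, 0), Y = (1, 0), H = (0, 1).
1. T lies on line SH with ST:TH = 1:3 ⇒ T = (0, 1/4)
2. Z lies on line HS with HZ:ZS = 1:5 ⇒ Z = (0, 5/6)
through Z parallel to TY: direction (1, -1/4); meets YH at D = (2/9, 7/9)
D = Y + t·(H−Y) with t = 7/9

t = 7/9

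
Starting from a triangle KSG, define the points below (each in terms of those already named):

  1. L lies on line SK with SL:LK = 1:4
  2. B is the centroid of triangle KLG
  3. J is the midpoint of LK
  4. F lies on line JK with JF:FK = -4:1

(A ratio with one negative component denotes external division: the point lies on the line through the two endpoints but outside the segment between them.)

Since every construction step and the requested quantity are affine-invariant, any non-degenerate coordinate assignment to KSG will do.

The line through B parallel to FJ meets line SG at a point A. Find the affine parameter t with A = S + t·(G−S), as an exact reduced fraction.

t = 1/3

Assign K = (0, 0), S = (1, 0), G = (0, 1) — the answer is frame-independent, so this choice is without loss of generality.
1. L lies on line SK with SL:LK = 1:4 ⇒ L = (4/5, 0)
2. B is the centroid of triangle KLG ⇒ B = (4/15, 1/3)
3. J is the midpoint of LK ⇒ J = (2/5, 0)
4. F lies on line JK with JF:FK = -4:1 ⇒ F = (-2/15, 0)
through B parallel to FJ: direction (8/15, 0); meets SG at A = (2/3, 1/3)
A = S + t·(G−S) with t = 1/3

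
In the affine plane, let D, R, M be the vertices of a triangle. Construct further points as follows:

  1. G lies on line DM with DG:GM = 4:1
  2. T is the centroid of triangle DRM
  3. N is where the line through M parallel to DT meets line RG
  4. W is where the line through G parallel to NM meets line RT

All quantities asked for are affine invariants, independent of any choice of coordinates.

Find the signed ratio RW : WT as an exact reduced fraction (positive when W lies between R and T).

RW:WT = -9/4

Assign D = (0, 0), R = (1, 0), M = (0, 1) — the answer is frame-independent, so this choice is without loss of generality.
1. G lies on line DM with DG:GM = 4:1 ⇒ G = (0, 4/5)
2. T is the centroid of triangle DRM ⇒ T = (1/3, 1/3)
3. N is where the line through M parallel to DT meets line RG ⇒ N = (-1/9, 8/9)
4. W is where the line through G parallel to NM meets line RT ⇒ W = (-1/5, 3/5)
W = R + t·(T−R) with t = 9/5, so RW:WT = t:(1−t) = 9/5:-4/5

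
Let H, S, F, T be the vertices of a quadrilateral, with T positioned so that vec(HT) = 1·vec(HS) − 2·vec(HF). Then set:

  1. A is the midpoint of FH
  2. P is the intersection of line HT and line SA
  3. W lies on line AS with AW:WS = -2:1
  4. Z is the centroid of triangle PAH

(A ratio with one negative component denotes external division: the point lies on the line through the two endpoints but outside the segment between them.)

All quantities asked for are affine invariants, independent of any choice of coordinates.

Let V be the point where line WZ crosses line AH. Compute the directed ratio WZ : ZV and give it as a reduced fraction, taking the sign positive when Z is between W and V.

WZ:ZV = -19

Set H = (0, 0), S = (1, 0), F = (0, 1), T = (1, -2); any affine frame gives the same invariant.
1. A is the midpoint of FH ⇒ A = (0, 1/2)
2. P is the intersection of line HT and line SA ⇒ P = (-1/3, 2/3)
3. W lies on line AS with AW:WS = -2:1 ⇒ W = (2, -1/2)
4. Z is the centroid of triangle PAH ⇒ Z = (-1/9, 7/18)
line WZ meets AH at V = (0, 13/38)
Z = W + t·(V−W) with t = 19/18, so WZ:ZV = 19/18:-1/18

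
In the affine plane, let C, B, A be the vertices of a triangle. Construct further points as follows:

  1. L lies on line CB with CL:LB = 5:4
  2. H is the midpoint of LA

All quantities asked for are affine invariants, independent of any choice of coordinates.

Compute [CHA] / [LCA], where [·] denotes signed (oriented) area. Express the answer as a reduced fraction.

Assign C = (0, 0), B = (1, 0), A = (0, 1) — the answer is frame-independent, so this choice is without loss of generality.
1. L lies on line CB with CL:LB = 5:4 ⇒ L = (5/9, 0)
2. H is the midpoint of LA ⇒ H = (5/18, 1/2)
2·[CHA] = 5/18, 2·[LCA] = -5/9
[CHA]:[LCA] = 5/18:-5/9 = -1/2

[CHA]:[LCA] = -1/2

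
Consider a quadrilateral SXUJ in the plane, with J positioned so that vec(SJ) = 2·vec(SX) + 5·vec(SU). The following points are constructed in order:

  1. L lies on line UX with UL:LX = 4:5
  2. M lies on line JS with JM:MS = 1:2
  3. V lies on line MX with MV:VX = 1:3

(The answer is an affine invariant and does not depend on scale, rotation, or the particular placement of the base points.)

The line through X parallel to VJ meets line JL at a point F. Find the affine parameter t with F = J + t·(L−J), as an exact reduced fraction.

Set S = (0, 0), X = (1, 0), U = (0, 1), J = (2, 5); any affine frame gives the same invariant.
1. L lies on line UX with UL:LX = 4:5 ⇒ L = (4/9, 5/9)
2. M lies on line JS with JM:MS = 1:2 ⇒ M = (4/3, 10/3)
3. V lies on line MX with MV:VX = 1:3 ⇒ V = (5/4, 5/2)
through X parallel to VJ: direction (3/4, 5/2); meets JL at F = (11/2, 15)
F = J + t·(L−J) with t = -9/4

t = -9/4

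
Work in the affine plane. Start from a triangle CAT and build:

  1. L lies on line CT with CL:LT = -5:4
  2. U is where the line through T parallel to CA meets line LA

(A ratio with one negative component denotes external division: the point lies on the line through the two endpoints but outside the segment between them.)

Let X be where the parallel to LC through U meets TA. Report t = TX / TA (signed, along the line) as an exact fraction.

Set C = (0, 0), A = (1, 0), T = (0, 1); any affine frame gives the same invariant.
1. L lies on line CT with CL:LT = -5:4 ⇒ L = (0, 5)
2. U is where the line through T parallel to CA meets line LA ⇒ U = (4/5, 1)
through U parallel to LC: direction (0, -5); meets TA at X = (4/5, 1/5)
X = T + t·(A−T) with t = 4/5

t = 4/5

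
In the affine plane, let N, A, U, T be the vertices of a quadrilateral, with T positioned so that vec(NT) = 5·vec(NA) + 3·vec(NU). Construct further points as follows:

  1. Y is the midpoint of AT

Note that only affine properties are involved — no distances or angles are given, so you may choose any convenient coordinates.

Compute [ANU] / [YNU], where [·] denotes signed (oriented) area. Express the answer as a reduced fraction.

Choose coordinates N = (0, 0), A = (1, 0), U = (0, 1), T = (5, 3).
1. Y is the midpoint of AT ⇒ Y = (3, 3/2)
2·[ANU] = -1, 2·[YNU] = -3
[ANU]:[YNU] = -1:-3 = 1/3

[ANU]:[YNU] = 1/3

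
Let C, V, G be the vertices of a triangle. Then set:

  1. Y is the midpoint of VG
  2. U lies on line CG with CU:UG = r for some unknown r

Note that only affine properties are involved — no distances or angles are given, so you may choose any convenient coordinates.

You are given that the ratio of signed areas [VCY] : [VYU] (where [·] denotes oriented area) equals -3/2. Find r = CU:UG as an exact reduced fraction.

Set C = (0, 0), V = (1, 0), G = (0, 1); any affine frame gives the same invariant.
1. Y is the midpoint of VG ⇒ Y = (1/2, 1/2)
2. With CU:UG = r, write λ = r/(r+1) so U = C + λ·(G−C); U is affine-linear in λ
Every point depending on U is an affine combination of U and λ-independent points, so each such coordinate is linear in λ; the λ² term in each signed area is a multiple of (G−C)×(G−C) = 0, so 2·[VCY] and 2·[VYU] are each linear in λ. Evaluating at λ=0 and λ=1:
  2·[VCY] = -1/2,   2·[VYU] = -1/2·λ + 1/2
So [VCY]:[VYU] = (-1/2) / (-1/2·λ + 1/2). Setting this equal to -3/2:
  -1/2 = -3/2·(-1/2·λ + 1/2)  ⇒  λ = 1/3
Then r = λ/(1−λ) = (1/3)/(2/3) = 1/2. Check: with r = 1/2, U = (0, 1/3) and [VCY]:[VYU] = -3/2 as required.

r = 1/2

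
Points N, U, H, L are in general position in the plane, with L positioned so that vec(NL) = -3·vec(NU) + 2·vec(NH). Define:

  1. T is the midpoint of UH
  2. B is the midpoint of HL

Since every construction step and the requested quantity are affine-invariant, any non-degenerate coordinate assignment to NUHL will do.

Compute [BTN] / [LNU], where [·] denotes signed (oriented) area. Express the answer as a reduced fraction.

Choose coordinates N = (0, 0), U = (1, 0), H = (0, 1), L = (-3, 2).
1. T is the midpoint of UH ⇒ T = (1/2, 1/2)
2. B is the midpoint of HL ⇒ B = (-3/2, 3/2)
2·[BTN] = -3/2, 2·[LNU] = 2
[BTN]:[LNU] = -3/2:2 = -3/4

[BTN]:[LNU] = -3/4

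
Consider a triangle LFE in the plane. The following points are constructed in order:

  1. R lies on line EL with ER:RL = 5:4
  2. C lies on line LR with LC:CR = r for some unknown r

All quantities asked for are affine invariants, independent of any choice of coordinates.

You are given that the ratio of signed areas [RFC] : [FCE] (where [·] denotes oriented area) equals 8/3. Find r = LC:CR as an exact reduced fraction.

Assign L = (0, 0), F = (1, 0), E = (0, 1) — the answer is frame-independent, so this choice is without loss of generality.
1. R lies on line EL with ER:RL = 5:4 ⇒ R = (0, 4/9)
2. With LC:CR = r, write λ = r/(r+1) so C = L + λ·(R−L); C is affine-linear in λ
Every point depending on C is an affine combination of C and λ-independent points, so each such coordinate is linear in λ; the λ² term in each signed area is a multiple of (R−L)×(R−L) = 0, so 2·[RFC] and 2·[FCE] are each linear in λ. Evaluating at λ=0 and λ=1:
  2·[RFC] = 4/9·λ − 4/9,   2·[FCE] = 4/9·λ − 1
So [RFC]:[FCE] = (4/9·λ − 4/9) / (4/9·λ − 1). Setting this equal to 8/3:
  4/9·λ − 4/9 = 8/3·(4/9·λ − 1)  ⇒  λ = 3
Then r = λ/(1−λ) = (3)/(-2) = -3/2. Check: with r = -3/2, C = (0, 4/3) and [RFC]:[FCE] = 8/3 as required.

r = -3/2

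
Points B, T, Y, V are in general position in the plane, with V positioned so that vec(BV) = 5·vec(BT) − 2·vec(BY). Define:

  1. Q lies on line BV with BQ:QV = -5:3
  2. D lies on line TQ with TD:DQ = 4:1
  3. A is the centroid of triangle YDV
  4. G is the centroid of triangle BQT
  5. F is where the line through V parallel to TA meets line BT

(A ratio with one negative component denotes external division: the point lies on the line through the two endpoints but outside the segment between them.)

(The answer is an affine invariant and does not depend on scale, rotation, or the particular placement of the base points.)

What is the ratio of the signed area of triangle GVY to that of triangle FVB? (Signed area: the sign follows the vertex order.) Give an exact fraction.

Choose coordinates B = (0, 0), T = (1, 0), Y = (0, 1), V = (5, -2).
1. Q lies on line BV with BQ:QV = -5:3 ⇒ Q = (25/2, -5)
2. D lies on line TQ with TD:DQ = 4:1 ⇒ D = (51/5, -4)
3. A is the centroid of triangle YDV ⇒ A = (76/15, -5/3)
4. G is the centroid of triangle BQT ⇒ G = (9/2, -5/3)
5. F is where the line through V parallel to TA meets line BT ⇒ F = (3/25, 0)
2·[GVY] = -1/6, 2·[FVB] = -6/25
[GVY]:[FVB] = -1/6:-6/25 = 25/36

[GVY]:[FVB] = 25/36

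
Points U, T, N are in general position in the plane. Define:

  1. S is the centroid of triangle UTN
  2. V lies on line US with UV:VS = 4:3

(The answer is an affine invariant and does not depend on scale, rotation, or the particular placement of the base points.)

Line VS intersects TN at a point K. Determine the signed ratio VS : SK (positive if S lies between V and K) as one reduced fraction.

Work in coordinates with U = (0, 0), T = (1, 0), N = (0, 1).
1. S is the centroid of triangle UTN ⇒ S = (1/3, 1/3)
2. V lies on line US with UV:VS = 4:3 ⇒ V = (4/21, 4/21)
line VS meets TN at K = (1/2, 1/2)
S = V + t·(K−V) with t = 6/13, so VS:SK = 6/13:7/13

VS:SK = 6/7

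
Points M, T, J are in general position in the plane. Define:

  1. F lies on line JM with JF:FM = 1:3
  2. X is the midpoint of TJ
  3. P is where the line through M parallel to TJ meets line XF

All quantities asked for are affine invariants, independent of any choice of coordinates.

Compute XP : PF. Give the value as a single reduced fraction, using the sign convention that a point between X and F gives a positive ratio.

XP:PF = -4/3

Choose coordinates M = (0, 0), T = (1, 0), J = (0, 1).
1. F lies on line JM with JF:FM = 1:3 ⇒ F = (0, 3/4)
2. X is the midpoint of TJ ⇒ X = (1/2, 1/2)
3. P is where the line through M parallel to TJ meets line XF ⇒ P = (-3/2, 3/2)
P = X + t·(F−X) with t = 4, so XP:PF = t:(1−t) = 4:-3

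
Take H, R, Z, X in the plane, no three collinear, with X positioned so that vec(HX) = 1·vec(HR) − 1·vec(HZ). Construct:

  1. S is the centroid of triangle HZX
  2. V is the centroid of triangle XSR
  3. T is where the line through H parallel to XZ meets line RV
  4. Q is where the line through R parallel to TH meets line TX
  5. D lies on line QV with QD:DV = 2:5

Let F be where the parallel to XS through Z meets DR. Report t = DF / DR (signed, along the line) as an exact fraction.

t = -31/116

Assign H = (0, 0), R = (1, 0), Z = (0, 1), X = (1, -1) — the answer is frame-independent, so this choice is without loss of generality.
1. S is the centroid of triangle HZX ⇒ S = (1/3, 0)
2. V is the centroid of triangle XSR ⇒ V = (7/9, -1/3)
3. T is where the line through H parallel to XZ meets line RV ⇒ T = (3/7, -6/7)
4. Q is where the line through R parallel to TH meets line TX ⇒ Q = (11/7, -8/7)
5. D lies on line QV with QD:DV = 2:5 ⇒ D = (593/441, -134/147)
through Z parallel to XS: direction (-2/3, 1); meets DR at F = (125/87, -67/58)
F = D + t·(R−D) with t = -31/116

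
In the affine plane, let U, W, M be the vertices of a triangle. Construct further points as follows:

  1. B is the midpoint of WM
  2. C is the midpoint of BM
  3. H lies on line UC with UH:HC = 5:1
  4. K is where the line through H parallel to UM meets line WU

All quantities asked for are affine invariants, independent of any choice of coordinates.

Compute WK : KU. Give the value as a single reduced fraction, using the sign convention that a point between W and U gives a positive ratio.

WK:KU = 19/5

Set U = (0, 0), W = (1, 0), M = (0, 1); any affine frame gives the same invariant.
1. B is the midpoint of WM ⇒ B = (1/2, 1/2)
2. C is the midpoint of BM ⇒ C = (1/4, 3/4)
3. H lies on line UC with UH:HC = 5:1 ⇒ H = (5/24, 5/8)
4. K is where the line through H parallel to UM meets line WU ⇒ K = (5/24, 0)
K = W + t·(U−W) with t = 19/24, so WK:KU = t:(1−t) = 19/24:5/24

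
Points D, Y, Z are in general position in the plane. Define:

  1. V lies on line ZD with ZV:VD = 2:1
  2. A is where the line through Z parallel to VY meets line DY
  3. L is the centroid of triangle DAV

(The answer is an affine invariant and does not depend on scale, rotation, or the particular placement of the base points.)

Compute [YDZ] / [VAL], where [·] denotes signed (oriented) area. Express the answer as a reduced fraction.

Set D = (0, 0), Y = (1, 0), Z = (0, 1); any affine frame gives the same invariant.
1. V lies on line ZD with ZV:VD = 2:1 ⇒ V = (0, 1/3)
2. A is where the line through Z parallel to VY meets line DY ⇒ A = (3, 0)
3. L is the centroid of triangle DAV ⇒ L = (1, 1/9)
2·[YDZ] = -1, 2·[VAL] = -1/3
[YDZ]:[VAL] = -1:-1/3 = 3

[YDZ]:[VAL] = 3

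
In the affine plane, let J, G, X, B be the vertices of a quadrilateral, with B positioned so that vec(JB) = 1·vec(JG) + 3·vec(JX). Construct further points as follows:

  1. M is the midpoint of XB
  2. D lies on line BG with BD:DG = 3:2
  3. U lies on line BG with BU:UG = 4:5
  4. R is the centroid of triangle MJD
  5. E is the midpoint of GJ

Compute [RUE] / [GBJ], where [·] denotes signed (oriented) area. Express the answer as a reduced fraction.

[RUE]:[GBJ] = -8/45

Assign J = (0, 0), G = (1, 0), X = (0, 1), B = (1, 3) — the answer is frame-independent, so this choice is without loss of generality.
1. M is the midpoint of XB ⇒ M = (1/2, 2)
2. D lies on line BG with BD:DG = 3:2 ⇒ D = (1, 6/5)
3. U lies on line BG with BU:UG = 4:5 ⇒ U = (1, 5/3)
4. R is the centroid of triangle MJD ⇒ R = (1/2, 16/15)
5. E is the midpoint of GJ ⇒ E = (1/2, 0)
2·[RUE] = -8/15, 2·[GBJ] = 3
[RUE]:[GBJ] = -8/15:3 = -8/45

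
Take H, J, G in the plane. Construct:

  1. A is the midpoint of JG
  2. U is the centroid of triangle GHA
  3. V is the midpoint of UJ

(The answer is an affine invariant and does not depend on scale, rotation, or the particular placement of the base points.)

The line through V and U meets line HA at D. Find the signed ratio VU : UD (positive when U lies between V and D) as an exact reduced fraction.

Set H = (0, 0), J = (1, 0), G = (0, 1); any affine frame gives the same invariant.
1. A is the midpoint of JG ⇒ A = (1/2, 1/2)
2. U is the centroid of triangle GHA ⇒ U = (1/6, 1/2)
3. V is the midpoint of UJ ⇒ V = (7/12, 1/4)
line VU meets HA at D = (3/8, 3/8)
U = V + t·(D−V) with t = 2, so VU:UD = 2:-1

VU:UD = -2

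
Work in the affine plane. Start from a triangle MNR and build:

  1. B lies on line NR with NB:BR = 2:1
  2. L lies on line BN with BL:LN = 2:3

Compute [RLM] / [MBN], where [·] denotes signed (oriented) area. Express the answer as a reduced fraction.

Choose coordinates M = (0, 0), N = (1, 0), R = (0, 1).
1. B lies on line NR with NB:BR = 2:1 ⇒ B = (1/3, 2/3)
2. L lies on line BN with BL:LN = 2:3 ⇒ L = (3/5, 2/5)
2·[RLM] = -3/5, 2·[MBN] = -2/3
[RLM]:[MBN] = -3/5:-2/3 = 9/10

[RLM]:[MBN] = 9/10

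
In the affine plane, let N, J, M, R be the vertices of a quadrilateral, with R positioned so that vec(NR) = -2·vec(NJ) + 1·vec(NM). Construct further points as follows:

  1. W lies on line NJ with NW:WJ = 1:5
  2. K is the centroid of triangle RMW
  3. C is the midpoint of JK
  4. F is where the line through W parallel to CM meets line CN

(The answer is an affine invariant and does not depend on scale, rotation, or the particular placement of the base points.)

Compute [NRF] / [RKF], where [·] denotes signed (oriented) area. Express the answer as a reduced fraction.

[NRF]:[RKF] = 62/53

Choose coordinates N = (0, 0), J = (1, 0), M = (0, 1), R = (-2, 1).
1. W lies on line NJ with NW:WJ = 1:5 ⇒ W = (1/6, 0)
2. K is the centroid of triangle RMW ⇒ K = (-11/18, 2/3)
3. C is the midpoint of JK ⇒ C = (7/36, 1/3)
4. F is where the line through W parallel to CM meets line CN ⇒ F = (1/9, 4/21)
2·[NRF] = -31/63, 2·[RKF] = -53/126
[NRF]:[RKF] = -31/63:-53/126 = 62/53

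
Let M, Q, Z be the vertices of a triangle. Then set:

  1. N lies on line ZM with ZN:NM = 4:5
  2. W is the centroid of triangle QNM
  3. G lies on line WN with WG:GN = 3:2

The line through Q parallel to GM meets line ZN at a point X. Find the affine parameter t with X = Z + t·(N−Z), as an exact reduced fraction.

t = 73/8

Assign M = (0, 0), Q = (1, 0), Z = (0, 1) — the answer is frame-independent, so this choice is without loss of generality.
1. N lies on line ZM with ZN:NM = 4:5 ⇒ N = (0, 5/9)
2. W is the centroid of triangle QNM ⇒ W = (1/3, 5/27)
3. G lies on line WN with WG:GN = 3:2 ⇒ G = (2/15, 11/27)
through Q parallel to GM: direction (-2/15, -11/27); meets ZN at X = (0, -55/18)
X = Z + t·(N−Z) with t = 73/8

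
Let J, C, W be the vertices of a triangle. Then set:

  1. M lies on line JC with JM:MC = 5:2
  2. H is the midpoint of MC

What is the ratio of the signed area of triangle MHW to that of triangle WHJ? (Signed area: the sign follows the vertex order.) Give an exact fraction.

[MHW]:[WHJ] = -1/6

Work in coordinates with J = (0, 0), C = (1, 0), W = (0, 1).
1. M lies on line JC with JM:MC = 5:2 ⇒ M = (5/7, 0)
2. H is the midpoint of MC ⇒ H = (6/7, 0)
2·[MHW] = 1/7, 2·[WHJ] = -6/7
[MHW]:[WHJ] = 1/7:-6/7 = -1/6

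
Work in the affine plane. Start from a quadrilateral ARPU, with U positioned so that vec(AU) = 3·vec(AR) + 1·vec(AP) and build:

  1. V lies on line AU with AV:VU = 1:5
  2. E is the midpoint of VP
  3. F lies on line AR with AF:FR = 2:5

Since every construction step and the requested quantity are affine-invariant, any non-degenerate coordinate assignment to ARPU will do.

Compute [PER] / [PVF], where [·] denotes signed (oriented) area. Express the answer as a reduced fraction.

Assign A = (0, 0), R = (1, 0), P = (0, 1), U = (3, 1) — the answer is frame-independent, so this choice is without loss of generality.
1. V lies on line AU with AV:VU = 1:5 ⇒ V = (1/2, 1/6)
2. E is the midpoint of VP ⇒ E = (1/4, 7/12)
3. F lies on line AR with AF:FR = 2:5 ⇒ F = (2/7, 0)
2·[PER] = 1/6, 2·[PVF] = -11/42
[PER]:[PVF] = 1/6:-11/42 = -7/11

[PER]:[PVF] = -7/11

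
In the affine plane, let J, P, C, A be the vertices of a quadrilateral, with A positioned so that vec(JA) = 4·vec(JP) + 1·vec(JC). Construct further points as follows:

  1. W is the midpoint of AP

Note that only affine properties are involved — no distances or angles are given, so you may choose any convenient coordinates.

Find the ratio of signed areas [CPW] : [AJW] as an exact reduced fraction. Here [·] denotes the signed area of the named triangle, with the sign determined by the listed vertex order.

[CPW]:[AJW] = 4

Set J = (0, 0), P = (1, 0), C = (0, 1), A = (4, 1); any affine frame gives the same invariant.
1. W is the midpoint of AP ⇒ W = (5/2, 1/2)
2·[CPW] = 2, 2·[AJW] = 1/2
[CPW]:[AJW] = 2:1/2 = 4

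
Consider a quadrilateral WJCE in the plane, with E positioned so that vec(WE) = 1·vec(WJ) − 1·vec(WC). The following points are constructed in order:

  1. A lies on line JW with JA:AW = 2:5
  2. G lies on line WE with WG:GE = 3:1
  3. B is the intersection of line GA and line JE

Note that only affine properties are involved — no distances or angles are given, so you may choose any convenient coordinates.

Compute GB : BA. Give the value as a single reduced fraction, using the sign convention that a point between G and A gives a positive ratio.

Assign W = (0, 0), J = (1, 0), C = (0, 1), E = (1, -1) — the answer is frame-independent, so this choice is without loss of generality.
1. A lies on line JW with JA:AW = 2:5 ⇒ A = (5/7, 0)
2. G lies on line WE with WG:GE = 3:1 ⇒ G = (3/4, -3/4)
3. B is the intersection of line GA and line JE ⇒ B = (1, -6)
B = G + t·(A−G) with t = -7, so GB:BA = t:(1−t) = -7:8

GB:BA = -7/8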